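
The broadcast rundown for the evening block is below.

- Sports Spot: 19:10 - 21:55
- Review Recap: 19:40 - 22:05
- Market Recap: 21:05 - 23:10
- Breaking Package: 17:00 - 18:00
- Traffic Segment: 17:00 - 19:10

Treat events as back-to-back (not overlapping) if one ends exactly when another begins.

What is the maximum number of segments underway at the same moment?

Walk through starts and ends in time order (an end at T is processed before a start at T):
17:00 start Breaking Package → 1
17:00 start Traffic Segment → 2
18:00 end Breaking Package → 1
19:10 end Traffic Segment → 0
19:10 start Sports Spot → 1
19:40 start Review Recap → 2
21:05 start Market Recap → 3
21:55 end Sports Spot → 2
22:05 end Review Recap → 1
23:10 end Market Recap → 0
Peak is 3, at 21:05 (Market Recap, Review Recap, Sports Spot).

3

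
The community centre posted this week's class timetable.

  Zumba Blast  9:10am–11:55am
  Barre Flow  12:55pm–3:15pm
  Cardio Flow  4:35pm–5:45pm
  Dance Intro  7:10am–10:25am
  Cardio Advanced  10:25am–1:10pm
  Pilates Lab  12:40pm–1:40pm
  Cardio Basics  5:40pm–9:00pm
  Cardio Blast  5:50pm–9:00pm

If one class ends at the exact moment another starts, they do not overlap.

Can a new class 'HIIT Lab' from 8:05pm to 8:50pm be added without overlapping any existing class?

No — it overlaps Cardio Basics, Cardio Blast

Dance Intro: ends 10:25am at or before HIIT Lab starts 8:05pm → clear.
Zumba Blast: ends 11:55am at or before HIIT Lab starts 8:05pm → clear.
Cardio Advanced: ends 1:10pm at or before HIIT Lab starts 8:05pm → clear.
Pilates Lab: ends 1:40pm at or before HIIT Lab starts 8:05pm → clear.
Barre Flow: ends 3:15pm at or before HIIT Lab starts 8:05pm → clear.
Cardio Flow: ends 5:45pm at or before HIIT Lab starts 8:05pm → clear.
Cardio Basics: starts 5:40pm before HIIT Lab ends 8:50pm, and ends 9:00pm after HIIT Lab starts 8:05pm → overlap.
Cardio Blast: starts 5:50pm before HIIT Lab ends 8:50pm, and ends 9:00pm after HIIT Lab starts 8:05pm → overlap.
HIIT Lab overlaps Cardio Blast, Cardio Basics.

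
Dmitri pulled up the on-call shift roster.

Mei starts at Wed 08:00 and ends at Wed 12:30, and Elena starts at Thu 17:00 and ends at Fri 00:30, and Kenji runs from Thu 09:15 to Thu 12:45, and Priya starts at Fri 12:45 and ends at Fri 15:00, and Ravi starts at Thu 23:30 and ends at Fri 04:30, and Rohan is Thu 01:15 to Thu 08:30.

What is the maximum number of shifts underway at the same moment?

2

Sweep the timeline, counting +1 at each start and −1 at each end (ends before starts at a tie):
Wed 08:00 start Mei → 1
Wed 12:30 end Mei → 0
Thu 01:15 start Rohan → 1
Thu 08:30 end Rohan → 0
Thu 09:15 start Kenji → 1
Thu 12:45 end Kenji → 0
Thu 17:00 start Elena → 1
Thu 23:30 start Ravi → 2
Fri 00:30 end Elena → 1
Fri 04:30 end Ravi → 0
Fri 12:45 start Priya → 1
Fri 15:00 end Priya → 0
Peak is 2, at Thu 23:30 (Elena, Ravi).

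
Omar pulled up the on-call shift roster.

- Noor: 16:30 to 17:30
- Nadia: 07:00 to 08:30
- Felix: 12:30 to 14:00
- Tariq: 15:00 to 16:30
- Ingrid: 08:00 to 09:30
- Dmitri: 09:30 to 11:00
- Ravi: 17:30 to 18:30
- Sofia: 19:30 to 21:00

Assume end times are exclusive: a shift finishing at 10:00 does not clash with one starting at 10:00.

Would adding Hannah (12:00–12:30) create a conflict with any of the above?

Nadia: ends 08:30 at or before Hannah starts 12:00 → clear.
Ingrid: ends 09:30 at or before Hannah starts 12:00 → clear.
Dmitri: ends 11:00 at or before Hannah starts 12:00 → clear.
Felix: starts 12:30 at or after Hannah ends 12:30 → clear.
Tariq: starts 15:00 at or after Hannah ends 12:30 → clear.
Noor: starts 16:30 at or after Hannah ends 12:30 → clear.
Ravi: starts 17:30 at or after Hannah ends 12:30 → clear.
Sofia: starts 19:30 at or after Hannah ends 12:30 → clear.

No — it doesn't clash with anything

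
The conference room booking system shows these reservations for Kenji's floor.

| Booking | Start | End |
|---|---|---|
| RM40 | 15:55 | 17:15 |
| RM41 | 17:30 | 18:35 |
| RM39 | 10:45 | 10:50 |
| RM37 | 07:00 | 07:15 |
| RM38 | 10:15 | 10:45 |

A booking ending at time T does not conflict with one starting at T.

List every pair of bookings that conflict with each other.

Check each pair: they overlap iff neither finishes before the other starts.
Sorted by start: RM37, RM38, RM39, RM40, RM41.
RM38 starts after RM37 ends, so nothing later overlaps RM37 either.
RM39 starts exactly when RM38 ends (back-to-back, no overlap), so nothing later overlaps RM38 either.
RM40 starts after RM39 ends, so nothing later overlaps RM39 either.
RM41 starts after RM40 ends.

none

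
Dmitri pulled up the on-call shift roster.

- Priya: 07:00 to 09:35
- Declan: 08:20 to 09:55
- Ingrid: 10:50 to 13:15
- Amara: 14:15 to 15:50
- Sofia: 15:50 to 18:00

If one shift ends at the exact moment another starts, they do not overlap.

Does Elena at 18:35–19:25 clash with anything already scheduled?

Priya: ends 09:35 at or before Elena starts 18:35 → clear.
Declan: ends 09:55 at or before Elena starts 18:35 → clear.
Ingrid: ends 13:15 at or before Elena starts 18:35 → clear.
Amara: ends 15:50 at or before Elena starts 18:35 → clear.
Sofia: ends 18:00 at or before Elena starts 18:35 → clear.

No — it doesn't clash with anything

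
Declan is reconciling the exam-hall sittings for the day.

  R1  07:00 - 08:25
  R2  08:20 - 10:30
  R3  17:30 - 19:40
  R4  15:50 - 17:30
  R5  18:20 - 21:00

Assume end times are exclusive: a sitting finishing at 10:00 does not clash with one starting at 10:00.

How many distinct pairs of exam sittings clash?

2

Two intervals overlap when each starts before the other ends.
Sorted by start: R1, R2, R4, R3, R5.
R2 starts before R1 ends → R1 and R2 overlap.
R4 starts after R1 ends — done with R1.
R4 starts after R2 ends — done with R2.
R3 starts exactly when R4 ends (back-to-back, no overlap) — done with R4.
R5 starts before R3 ends → R3 and R5 overlap.
Overlapping pairs: R1 & R2, R3 & R5 — 2 in total.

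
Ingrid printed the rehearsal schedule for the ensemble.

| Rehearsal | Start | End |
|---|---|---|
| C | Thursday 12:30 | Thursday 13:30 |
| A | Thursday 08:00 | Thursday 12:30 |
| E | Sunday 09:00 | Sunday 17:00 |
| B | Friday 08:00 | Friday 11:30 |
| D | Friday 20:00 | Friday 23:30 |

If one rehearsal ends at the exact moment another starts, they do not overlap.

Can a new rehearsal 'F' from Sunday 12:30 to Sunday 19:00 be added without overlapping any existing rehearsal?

A: ends Thursday 12:30 at or before F starts Sunday 12:30 → clear.
C: ends Thursday 13:30 at or before F starts Sunday 12:30 → clear.
B: ends Friday 11:30 at or before F starts Sunday 12:30 → clear.
D: ends Friday 23:30 at or before F starts Sunday 12:30 → clear.
E: starts Sunday 09:00 before F ends Sunday 19:00, and ends Sunday 17:00 after F starts Sunday 12:30 → overlap.
F overlaps E.

No — it overlaps E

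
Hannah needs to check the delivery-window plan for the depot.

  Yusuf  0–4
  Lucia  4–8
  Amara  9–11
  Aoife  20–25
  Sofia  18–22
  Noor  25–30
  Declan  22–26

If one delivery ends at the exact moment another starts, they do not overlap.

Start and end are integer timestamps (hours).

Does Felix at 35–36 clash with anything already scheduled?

Yusuf: ends 4 at or before Felix starts 35 → clear.
Lucia: ends 8 at or before Felix starts 35 → clear.
Amara: ends 11 at or before Felix starts 35 → clear.
Sofia: ends 22 at or before Felix starts 35 → clear.
Aoife: ends 25 at or before Felix starts 35 → clear.
Declan: ends 26 at or before Felix starts 35 → clear.
Noor: ends 30 at or before Felix starts 35 → clear.

No — it doesn't clash with anything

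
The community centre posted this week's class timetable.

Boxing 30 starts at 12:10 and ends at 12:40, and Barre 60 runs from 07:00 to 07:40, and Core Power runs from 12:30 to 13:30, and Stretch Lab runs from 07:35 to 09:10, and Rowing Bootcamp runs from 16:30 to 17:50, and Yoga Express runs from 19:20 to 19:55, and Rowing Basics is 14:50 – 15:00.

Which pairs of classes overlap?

Barre 60 & Stretch Lab, Boxing 30 & Core Power

Check each pair: they overlap iff neither finishes before the other starts.
Sorted by start: Barre 60, Stretch Lab, Boxing 30, Core Power, Rowing Basics, Rowing Bootcamp, Yoga Express.
Stretch Lab starts before Barre 60 ends → Barre 60 and Stretch Lab overlap.
Boxing 30 starts after Barre 60 ends; Barre 60 is clear from here.
Boxing 30 starts after Stretch Lab ends; Stretch Lab is clear from here.
Core Power starts before Boxing 30 ends → Boxing 30 and Core Power overlap.
Rowing Basics starts after Boxing 30 ends; Boxing 30 is clear from here.
Rowing Basics starts after Core Power ends; Core Power is clear from here.
Rowing Bootcamp starts after Rowing Basics ends; Rowing Basics is clear from here.
Yoga Express starts after Rowing Bootcamp ends.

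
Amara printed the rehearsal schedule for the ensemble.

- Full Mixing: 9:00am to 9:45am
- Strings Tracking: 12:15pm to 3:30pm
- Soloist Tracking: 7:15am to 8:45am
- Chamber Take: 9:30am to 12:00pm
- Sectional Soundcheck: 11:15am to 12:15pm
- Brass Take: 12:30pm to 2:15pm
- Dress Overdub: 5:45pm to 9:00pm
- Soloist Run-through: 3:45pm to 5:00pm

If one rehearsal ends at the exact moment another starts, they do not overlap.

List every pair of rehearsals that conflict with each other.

Check each pair: they overlap iff neither finishes before the other starts.
Sorted by start: Soloist Tracking, Full Mixing, Chamber Take, Sectional Soundcheck, Strings Tracking, Brass Take, Soloist Run-through, Dress Overdub.
Full Mixing starts after Soloist Tracking ends, so nothing later overlaps Soloist Tracking either.
Chamber Take starts before Full Mixing ends → Full Mixing and Chamber Take overlap.
Sectional Soundcheck starts after Full Mixing ends, so nothing later overlaps Full Mixing either.
Sectional Soundcheck starts before Chamber Take ends → Chamber Take and Sectional Soundcheck overlap.
Strings Tracking starts after Chamber Take ends, so nothing later overlaps Chamber Take either.
Strings Tracking starts exactly when Sectional Soundcheck ends (back-to-back, no overlap), so nothing later overlaps Sectional Soundcheck either.
Brass Take starts before Strings Tracking ends → Strings Tracking and Brass Take overlap.
Soloist Run-through starts after Strings Tracking ends, so nothing later overlaps Strings Tracking either.
Soloist Run-through starts after Brass Take ends, so nothing later overlaps Brass Take either.
Dress Overdub starts after Soloist Run-through ends.

Brass Take & Strings Tracking, Chamber Take & Full Mixing, Chamber Take & Sectional Soundcheck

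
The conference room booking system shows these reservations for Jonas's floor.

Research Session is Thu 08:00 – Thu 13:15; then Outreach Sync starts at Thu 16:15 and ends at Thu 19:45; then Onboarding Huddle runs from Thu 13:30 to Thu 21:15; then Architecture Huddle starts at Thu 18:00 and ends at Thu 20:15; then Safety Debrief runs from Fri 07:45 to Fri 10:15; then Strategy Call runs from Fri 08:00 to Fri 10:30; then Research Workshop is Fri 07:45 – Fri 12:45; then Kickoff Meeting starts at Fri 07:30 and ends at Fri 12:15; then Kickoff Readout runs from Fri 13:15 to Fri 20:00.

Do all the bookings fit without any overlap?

Sorted by start: Research Session, Onboarding Huddle, Outreach Sync, Architecture Huddle, Kickoff Meeting, Safety Debrief, Research Workshop, Strategy Call, Kickoff Readout.
Onboarding Huddle starts after Research Session ends, so Research Session has no further overlaps.
Outreach Sync starts before Onboarding Huddle ends → Onboarding Huddle and Outreach Sync overlap.
That's a conflict, so the schedule is not conflict-free.

No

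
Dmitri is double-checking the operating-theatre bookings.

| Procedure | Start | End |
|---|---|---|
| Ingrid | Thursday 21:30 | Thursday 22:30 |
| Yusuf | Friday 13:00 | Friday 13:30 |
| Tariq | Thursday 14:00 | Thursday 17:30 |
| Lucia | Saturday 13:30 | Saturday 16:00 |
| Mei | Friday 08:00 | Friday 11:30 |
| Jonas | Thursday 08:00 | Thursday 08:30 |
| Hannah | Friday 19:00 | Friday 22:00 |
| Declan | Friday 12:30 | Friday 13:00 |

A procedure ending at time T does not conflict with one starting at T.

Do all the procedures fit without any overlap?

Sorted by start: Jonas, Tariq, Ingrid, Mei, Declan, Yusuf, Hannah, Lucia.
Tariq starts after Jonas ends, so nothing later overlaps Jonas either.
Ingrid starts after Tariq ends, so nothing later overlaps Tariq either.
Mei starts after Ingrid ends, so nothing later overlaps Ingrid either.
Declan starts after Mei ends, so nothing later overlaps Mei either.
Yusuf starts exactly when Declan ends (back-to-back, no overlap), so nothing later overlaps Declan either.
Hannah starts after Yusuf ends, so nothing later overlaps Yusuf either.
Lucia starts after Hannah ends.
Every pair is clear; the schedule has no overlaps.

Yes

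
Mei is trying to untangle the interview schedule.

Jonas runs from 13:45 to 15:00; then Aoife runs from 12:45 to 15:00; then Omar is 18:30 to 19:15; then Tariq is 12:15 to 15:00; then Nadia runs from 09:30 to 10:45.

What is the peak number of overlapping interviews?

Sort all start/end points and keep a running count:
09:30 start Nadia → 1
10:45 end Nadia → 0
12:15 start Tariq → 1
12:45 start Aoife → 2
13:45 start Jonas → 3
15:00 end Aoife → 2
15:00 end Jonas → 1
15:00 end Tariq → 0
18:30 start Omar → 1
19:15 end Omar → 0
Peak is 3, at 13:45 (Aoife, Jonas, Tariq).

3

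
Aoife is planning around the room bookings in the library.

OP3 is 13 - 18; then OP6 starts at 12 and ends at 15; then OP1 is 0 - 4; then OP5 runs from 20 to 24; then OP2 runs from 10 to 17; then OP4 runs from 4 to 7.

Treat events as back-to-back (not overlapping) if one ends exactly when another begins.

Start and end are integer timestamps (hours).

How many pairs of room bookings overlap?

3

Check each pair: they overlap iff neither finishes before the other starts.
Sorted by start: OP1, OP4, OP2, OP6, OP3, OP5.
OP4 starts exactly when OP1 ends (back-to-back, no overlap), so nothing later overlaps OP1 either.
OP2 starts after OP4 ends, so nothing later overlaps OP4 either.
OP6 starts before OP2 ends → OP2 and OP6 overlap.
OP3 starts before OP2 ends → OP2 and OP3 overlap.
OP5 starts after OP2 ends.
OP3 starts before OP6 ends → OP6 and OP3 overlap.
OP5 starts after OP6 ends.
OP5 starts after OP3 ends.
Overlapping pairs: OP2 & OP3, OP2 & OP6, OP3 & OP6 — 3 in total.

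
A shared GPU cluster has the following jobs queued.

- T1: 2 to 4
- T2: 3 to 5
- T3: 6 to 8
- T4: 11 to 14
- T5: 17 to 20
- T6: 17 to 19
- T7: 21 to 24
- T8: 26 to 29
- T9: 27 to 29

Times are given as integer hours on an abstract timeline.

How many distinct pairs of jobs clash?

Sorted by start: T1, T2, T3, T4, T5, T6, T7, T8, T9.
T2 starts before T1 ends → T1 and T2 overlap.
T3 starts after T1 ends, so T1 has no further overlaps.
T3 starts after T2 ends, so T2 has no further overlaps.
T4 starts after T3 ends, so T3 has no further overlaps.
T5 starts after T4 ends, so T4 has no further overlaps.
T6 starts before T5 ends → T5 and T6 overlap.
T7 starts after T5 ends, so T5 has no further overlaps.
T7 starts after T6 ends, so T6 has no further overlaps.
T8 starts after T7 ends, so T7 has no further overlaps.
T9 starts before T8 ends → T8 and T9 overlap.
Overlapping pairs: T1 & T2, T5 & T6, T8 & T9 — 3 in total.

3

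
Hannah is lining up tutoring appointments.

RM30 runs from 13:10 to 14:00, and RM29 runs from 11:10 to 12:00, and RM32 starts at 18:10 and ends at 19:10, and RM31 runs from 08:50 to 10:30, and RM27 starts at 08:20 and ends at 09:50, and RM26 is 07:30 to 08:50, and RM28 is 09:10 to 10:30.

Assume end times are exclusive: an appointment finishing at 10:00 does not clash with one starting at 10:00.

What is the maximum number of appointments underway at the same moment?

Walk through starts and ends in time order (an end at T is processed before a start at T):
07:30 start RM26 → 1
08:20 start RM27 → 2
08:50 end RM26 → 1
08:50 start RM31 → 2
09:10 start RM28 → 3
09:50 end RM27 → 2
10:30 end RM28 → 1
10:30 end RM31 → 0
11:10 start RM29 → 1
12:00 end RM29 → 0
13:10 start RM30 → 1
14:00 end RM30 → 0
18:10 start RM32 → 1
19:10 end RM32 → 0
Peak is 3, at 09:10 (RM27, RM28, RM31).

3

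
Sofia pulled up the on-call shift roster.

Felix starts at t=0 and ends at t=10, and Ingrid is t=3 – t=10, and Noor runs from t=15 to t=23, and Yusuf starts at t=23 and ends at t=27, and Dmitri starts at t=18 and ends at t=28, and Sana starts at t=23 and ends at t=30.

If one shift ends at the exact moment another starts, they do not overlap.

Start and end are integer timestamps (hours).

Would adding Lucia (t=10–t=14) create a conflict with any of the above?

No — it doesn't clash with anything

Felix: ends t=10 at or before Lucia starts t=10 → clear.
Ingrid: ends t=10 at or before Lucia starts t=10 → clear.
Noor: starts t=15 at or after Lucia ends t=14 → clear.
Dmitri: starts t=18 at or after Lucia ends t=14 → clear.
Yusuf: starts t=23 at or after Lucia ends t=14 → clear.
Sana: starts t=23 at or after Lucia ends t=14 → clear.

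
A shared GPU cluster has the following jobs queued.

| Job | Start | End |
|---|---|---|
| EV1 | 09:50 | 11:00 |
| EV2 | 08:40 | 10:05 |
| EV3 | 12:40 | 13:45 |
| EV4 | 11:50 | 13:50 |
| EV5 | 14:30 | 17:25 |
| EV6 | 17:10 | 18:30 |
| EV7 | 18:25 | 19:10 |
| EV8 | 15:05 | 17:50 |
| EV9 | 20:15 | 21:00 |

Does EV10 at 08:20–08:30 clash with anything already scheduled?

No — it doesn't clash with anything

EV2: starts 08:40 at or after EV10 ends 08:30 → clear.
EV1: starts 09:50 at or after EV10 ends 08:30 → clear.
EV4: starts 11:50 at or after EV10 ends 08:30 → clear.
EV3: starts 12:40 at or after EV10 ends 08:30 → clear.
EV5: starts 14:30 at or after EV10 ends 08:30 → clear.
EV8: starts 15:05 at or after EV10 ends 08:30 → clear.
EV6: starts 17:10 at or after EV10 ends 08:30 → clear.
EV7: starts 18:25 at or after EV10 ends 08:30 → clear.
EV9: starts 20:15 at or after EV10 ends 08:30 → clear.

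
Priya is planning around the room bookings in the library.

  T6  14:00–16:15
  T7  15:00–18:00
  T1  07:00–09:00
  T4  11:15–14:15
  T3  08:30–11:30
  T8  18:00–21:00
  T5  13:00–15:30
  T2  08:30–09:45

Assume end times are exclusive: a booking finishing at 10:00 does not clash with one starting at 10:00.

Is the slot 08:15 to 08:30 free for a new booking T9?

T1: starts 07:00 before T9 ends 08:30, and ends 09:00 after T9 starts 08:15 → overlap.
T2: starts 08:30 at or after T9 ends 08:30 → clear.
T3: starts 08:30 at or after T9 ends 08:30 → clear.
T4: starts 11:15 at or after T9 ends 08:30 → clear.
T5: starts 13:00 at or after T9 ends 08:30 → clear.
T6: starts 14:00 at or after T9 ends 08:30 → clear.
T7: starts 15:00 at or after T9 ends 08:30 → clear.
T8: starts 18:00 at or after T9 ends 08:30 → clear.
T9 overlaps T1.

No — it overlaps T1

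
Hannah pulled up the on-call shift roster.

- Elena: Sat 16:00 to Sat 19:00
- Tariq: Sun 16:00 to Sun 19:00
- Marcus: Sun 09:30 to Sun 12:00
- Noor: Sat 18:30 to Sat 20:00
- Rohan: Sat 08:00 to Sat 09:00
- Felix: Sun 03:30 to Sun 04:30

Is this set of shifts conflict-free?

No

Sorted by start: Rohan, Elena, Noor, Felix, Marcus, Tariq.
Elena starts after Rohan ends, so nothing later overlaps Rohan either.
Noor starts before Elena ends → Elena and Noor overlap.
That's a conflict, so the schedule is not conflict-free.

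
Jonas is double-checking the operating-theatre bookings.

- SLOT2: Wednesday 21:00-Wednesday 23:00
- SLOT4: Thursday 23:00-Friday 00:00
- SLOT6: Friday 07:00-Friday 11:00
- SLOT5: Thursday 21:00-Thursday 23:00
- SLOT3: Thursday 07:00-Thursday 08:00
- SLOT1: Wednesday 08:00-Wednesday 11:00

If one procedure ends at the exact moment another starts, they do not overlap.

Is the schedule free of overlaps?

Sorted by start: SLOT1, SLOT2, SLOT3, SLOT5, SLOT4, SLOT6.
SLOT2 starts after SLOT1 ends, so SLOT1 has no further overlaps.
SLOT3 starts after SLOT2 ends, so SLOT2 has no further overlaps.
SLOT5 starts after SLOT3 ends, so SLOT3 has no further overlaps.
SLOT4 starts exactly when SLOT5 ends (back-to-back, no overlap), so SLOT5 has no further overlaps.
SLOT6 starts after SLOT4 ends.
Every pair is clear; the schedule has no overlaps.

Yes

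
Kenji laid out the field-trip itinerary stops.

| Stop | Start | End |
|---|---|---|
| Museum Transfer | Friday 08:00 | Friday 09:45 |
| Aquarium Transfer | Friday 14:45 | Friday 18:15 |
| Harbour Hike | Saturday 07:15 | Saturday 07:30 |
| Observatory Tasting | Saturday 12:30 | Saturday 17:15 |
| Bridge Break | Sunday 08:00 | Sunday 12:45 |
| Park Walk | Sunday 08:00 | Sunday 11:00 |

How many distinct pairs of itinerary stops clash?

Sorted by start: Museum Transfer, Aquarium Transfer, Harbour Hike, Observatory Tasting, Bridge Break, Park Walk.
Aquarium Transfer starts after Museum Transfer ends, so Museum Transfer has no further overlaps.
Harbour Hike starts after Aquarium Transfer ends, so Aquarium Transfer has no further overlaps.
Observatory Tasting starts after Harbour Hike ends, so Harbour Hike has no further overlaps.
Bridge Break starts after Observatory Tasting ends, so Observatory Tasting has no further overlaps.
Park Walk starts before Bridge Break ends → Bridge Break and Park Walk overlap.
Overlapping pairs: Bridge Break & Park Walk — 1 in total.

1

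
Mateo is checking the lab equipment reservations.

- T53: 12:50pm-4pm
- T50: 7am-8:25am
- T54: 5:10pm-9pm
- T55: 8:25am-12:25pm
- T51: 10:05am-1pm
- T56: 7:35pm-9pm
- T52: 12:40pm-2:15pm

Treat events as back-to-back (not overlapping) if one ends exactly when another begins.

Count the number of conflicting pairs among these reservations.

5

Check each pair: they overlap iff neither finishes before the other starts.
Sorted by start: T50, T55, T51, T52, T53, T54, T56.
T55 starts exactly when T50 ends (back-to-back, no overlap), so nothing later overlaps T50 either.
T51 starts before T55 ends → T55 and T51 overlap.
T52 starts after T55 ends, so nothing later overlaps T55 either.
T52 starts before T51 ends → T51 and T52 overlap.
T53 starts before T51 ends → T51 and T53 overlap.
T54 starts after T51 ends, so nothing later overlaps T51 either.
T53 starts before T52 ends → T52 and T53 overlap.
T54 starts after T52 ends, so nothing later overlaps T52 either.
T54 starts after T53 ends, so nothing later overlaps T53 either.
T56 starts before T54 ends → T54 and T56 overlap.
Overlapping pairs: T51 & T52, T51 & T53, T51 & T55, T52 & T53, T54 & T56 — 5 in total.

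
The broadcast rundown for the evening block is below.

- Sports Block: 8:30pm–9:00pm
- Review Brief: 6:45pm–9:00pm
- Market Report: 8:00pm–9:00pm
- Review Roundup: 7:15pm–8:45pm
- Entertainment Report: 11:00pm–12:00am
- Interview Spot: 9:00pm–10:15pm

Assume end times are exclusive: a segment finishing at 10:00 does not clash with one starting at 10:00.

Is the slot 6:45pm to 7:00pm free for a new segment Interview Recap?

No — it overlaps Review Brief

Review Brief: starts 6:45pm before Interview Recap ends 7:00pm, and ends 9:00pm after Interview Recap starts 6:45pm → overlap.
Review Roundup: starts 7:15pm at or after Interview Recap ends 7:00pm → clear.
Market Report: starts 8:00pm at or after Interview Recap ends 7:00pm → clear.
Sports Block: starts 8:30pm at or after Interview Recap ends 7:00pm → clear.
Interview Spot: starts 9:00pm at or after Interview Recap ends 7:00pm → clear.
Entertainment Report: starts 11:00pm at or after Interview Recap ends 7:00pm → clear.
Interview Recap overlaps Review Brief.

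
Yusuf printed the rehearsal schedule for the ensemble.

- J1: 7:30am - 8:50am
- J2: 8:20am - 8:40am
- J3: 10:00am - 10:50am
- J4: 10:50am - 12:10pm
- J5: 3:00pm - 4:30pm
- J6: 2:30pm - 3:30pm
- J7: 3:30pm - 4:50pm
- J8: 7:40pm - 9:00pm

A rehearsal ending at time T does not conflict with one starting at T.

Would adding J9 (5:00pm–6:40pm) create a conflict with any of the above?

J1: ends 8:50am at or before J9 starts 5:00pm → clear.
J2: ends 8:40am at or before J9 starts 5:00pm → clear.
J3: ends 10:50am at or before J9 starts 5:00pm → clear.
J4: ends 12:10pm at or before J9 starts 5:00pm → clear.
J6: ends 3:30pm at or before J9 starts 5:00pm → clear.
J5: ends 4:30pm at or before J9 starts 5:00pm → clear.
J7: ends 4:50pm at or before J9 starts 5:00pm → clear.
J8: starts 7:40pm at or after J9 ends 6:40pm → clear.

No — it doesn't clash with anything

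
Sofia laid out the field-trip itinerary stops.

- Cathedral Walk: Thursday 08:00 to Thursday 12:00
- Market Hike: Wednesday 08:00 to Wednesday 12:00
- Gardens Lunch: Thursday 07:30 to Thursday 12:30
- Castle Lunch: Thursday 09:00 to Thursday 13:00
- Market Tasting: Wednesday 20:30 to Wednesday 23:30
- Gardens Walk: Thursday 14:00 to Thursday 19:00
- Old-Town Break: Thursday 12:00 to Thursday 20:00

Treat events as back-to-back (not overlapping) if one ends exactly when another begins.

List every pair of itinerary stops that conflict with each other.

Castle Lunch & Cathedral Walk, Castle Lunch & Gardens Lunch, Castle Lunch & Old-Town Break, Cathedral Walk & Gardens Lunch, Gardens Lunch & Old-Town Break, Gardens Walk & Old-Town Break

Sorted by start: Market Hike, Market Tasting, Gardens Lunch, Cathedral Walk, Castle Lunch, Old-Town Break, Gardens Walk.
Market Tasting starts after Market Hike ends, so nothing later overlaps Market Hike either.
Gardens Lunch starts after Market Tasting ends, so nothing later overlaps Market Tasting either.
Cathedral Walk starts before Gardens Lunch ends → Gardens Lunch and Cathedral Walk overlap.
Castle Lunch starts before Gardens Lunch ends → Gardens Lunch and Castle Lunch overlap.
Old-Town Break starts before Gardens Lunch ends → Gardens Lunch and Old-Town Break overlap.
Gardens Walk starts after Gardens Lunch ends.
Castle Lunch starts before Cathedral Walk ends → Cathedral Walk and Castle Lunch overlap.
Old-Town Break starts exactly when Cathedral Walk ends (back-to-back, no overlap), so nothing later overlaps Cathedral Walk either.
Old-Town Break starts before Castle Lunch ends → Castle Lunch and Old-Town Break overlap.
Gardens Walk starts after Castle Lunch ends.
Gardens Walk starts before Old-Town Break ends → Old-Town Break and Gardens Walk overlap.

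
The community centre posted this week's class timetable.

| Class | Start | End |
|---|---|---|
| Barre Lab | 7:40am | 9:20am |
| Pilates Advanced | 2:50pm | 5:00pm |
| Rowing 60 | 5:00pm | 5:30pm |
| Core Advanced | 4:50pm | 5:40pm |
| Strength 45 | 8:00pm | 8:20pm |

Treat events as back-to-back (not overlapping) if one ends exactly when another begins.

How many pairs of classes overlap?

2

Sorted by start: Barre Lab, Pilates Advanced, Core Advanced, Rowing 60, Strength 45.
Pilates Advanced starts after Barre Lab ends — done with Barre Lab.
Core Advanced starts before Pilates Advanced ends → Pilates Advanced and Core Advanced overlap.
Rowing 60 starts exactly when Pilates Advanced ends (back-to-back, no overlap) — done with Pilates Advanced.
Rowing 60 starts before Core Advanced ends → Core Advanced and Rowing 60 overlap.
Strength 45 starts after Core Advanced ends.
Strength 45 starts after Rowing 60 ends.
Overlapping pairs: Core Advanced & Pilates Advanced, Core Advanced & Rowing 60 — 2 in total.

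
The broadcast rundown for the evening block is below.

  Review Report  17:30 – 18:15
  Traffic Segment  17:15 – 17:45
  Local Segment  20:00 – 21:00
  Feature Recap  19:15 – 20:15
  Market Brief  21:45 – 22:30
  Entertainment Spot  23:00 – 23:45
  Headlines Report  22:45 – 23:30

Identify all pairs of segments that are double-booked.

Two intervals overlap when each starts before the other ends.
Sorted by start: Traffic Segment, Review Report, Feature Recap, Local Segment, Market Brief, Headlines Report, Entertainment Spot.
Review Report starts before Traffic Segment ends → Traffic Segment and Review Report overlap.
Feature Recap starts after Traffic Segment ends — done with Traffic Segment.
Feature Recap starts after Review Report ends — done with Review Report.
Local Segment starts before Feature Recap ends → Feature Recap and Local Segment overlap.
Market Brief starts after Feature Recap ends — done with Feature Recap.
Market Brief starts after Local Segment ends — done with Local Segment.
Headlines Report starts after Market Brief ends — done with Market Brief.
Entertainment Spot starts before Headlines Report ends → Headlines Report and Entertainment Spot overlap.

Entertainment Spot & Headlines Report, Feature Recap & Local Segment, Review Report & Traffic Segment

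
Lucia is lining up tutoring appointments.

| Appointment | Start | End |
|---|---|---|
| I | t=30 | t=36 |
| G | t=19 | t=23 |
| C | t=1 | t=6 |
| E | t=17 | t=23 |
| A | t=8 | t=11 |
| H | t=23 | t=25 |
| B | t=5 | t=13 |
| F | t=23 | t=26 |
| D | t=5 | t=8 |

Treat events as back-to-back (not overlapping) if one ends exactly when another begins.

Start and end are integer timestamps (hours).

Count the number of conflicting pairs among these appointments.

Sorted by start: C, B, D, A, E, G, F, H, I.
B starts before C ends → C and B overlap.
D starts before C ends → C and D overlap.
A starts after C ends — done with C.
D starts before B ends → B and D overlap.
A starts before B ends → B and A overlap.
E starts after B ends — done with B.
A starts exactly when D ends (back-to-back, no overlap) — done with D.
E starts after A ends — done with A.
G starts before E ends → E and G overlap.
F starts exactly when E ends (back-to-back, no overlap) — done with E.
F starts exactly when G ends (back-to-back, no overlap) — done with G.
H starts before F ends → F and H overlap.
I starts after F ends.
I starts after H ends.
Overlapping pairs: A & B, B & C, B & D, C & D, E & G, F & H — 6 in total.

6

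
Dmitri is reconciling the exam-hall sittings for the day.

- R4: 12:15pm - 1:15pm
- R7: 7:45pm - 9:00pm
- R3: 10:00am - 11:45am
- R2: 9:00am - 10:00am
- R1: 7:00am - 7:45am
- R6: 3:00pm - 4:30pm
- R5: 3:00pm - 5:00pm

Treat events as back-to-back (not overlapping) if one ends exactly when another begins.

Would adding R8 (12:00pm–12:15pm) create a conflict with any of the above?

No — it doesn't clash with anything

R1: ends 7:45am at or before R8 starts 12:00pm → clear.
R2: ends 10:00am at or before R8 starts 12:00pm → clear.
R3: ends 11:45am at or before R8 starts 12:00pm → clear.
R4: starts 12:15pm at or after R8 ends 12:15pm → clear.
R5: starts 3:00pm at or after R8 ends 12:15pm → clear.
R6: starts 3:00pm at or after R8 ends 12:15pm → clear.
R7: starts 7:45pm at or after R8 ends 12:15pm → clear.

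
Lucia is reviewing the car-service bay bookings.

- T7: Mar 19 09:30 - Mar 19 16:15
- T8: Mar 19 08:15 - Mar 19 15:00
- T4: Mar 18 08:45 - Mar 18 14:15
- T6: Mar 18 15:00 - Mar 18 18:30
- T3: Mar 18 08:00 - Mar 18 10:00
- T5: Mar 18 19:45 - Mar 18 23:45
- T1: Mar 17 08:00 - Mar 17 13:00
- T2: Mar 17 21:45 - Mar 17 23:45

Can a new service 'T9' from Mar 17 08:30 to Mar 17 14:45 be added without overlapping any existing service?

T1: starts Mar 17 08:00 before T9 ends Mar 17 14:45, and ends Mar 17 13:00 after T9 starts Mar 17 08:30 → overlap.
T2: starts Mar 17 21:45 at or after T9 ends Mar 17 14:45 → clear.
T3: starts Mar 18 08:00 at or after T9 ends Mar 17 14:45 → clear.
T4: starts Mar 18 08:45 at or after T9 ends Mar 17 14:45 → clear.
T6: starts Mar 18 15:00 at or after T9 ends Mar 17 14:45 → clear.
T5: starts Mar 18 19:45 at or after T9 ends Mar 17 14:45 → clear.
T8: starts Mar 19 08:15 at or after T9 ends Mar 17 14:45 → clear.
T7: starts Mar 19 09:30 at or after T9 ends Mar 17 14:45 → clear.
T9 overlaps T1.

No — it overlaps T1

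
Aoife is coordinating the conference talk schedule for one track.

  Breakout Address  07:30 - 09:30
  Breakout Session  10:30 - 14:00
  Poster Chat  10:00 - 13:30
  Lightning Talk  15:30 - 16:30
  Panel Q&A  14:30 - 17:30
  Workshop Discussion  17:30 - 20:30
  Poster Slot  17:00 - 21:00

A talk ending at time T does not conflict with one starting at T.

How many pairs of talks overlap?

4

Sorted by start: Breakout Address, Poster Chat, Breakout Session, Panel Q&A, Lightning Talk, Poster Slot, Workshop Discussion.
Poster Chat starts after Breakout Address ends; Breakout Address is clear from here.
Breakout Session starts before Poster Chat ends → Poster Chat and Breakout Session overlap.
Panel Q&A starts after Poster Chat ends; Poster Chat is clear from here.
Panel Q&A starts after Breakout Session ends; Breakout Session is clear from here.
Lightning Talk starts before Panel Q&A ends → Panel Q&A and Lightning Talk overlap.
Poster Slot starts before Panel Q&A ends → Panel Q&A and Poster Slot overlap.
Workshop Discussion starts exactly when Panel Q&A ends (back-to-back, no overlap).
Poster Slot starts after Lightning Talk ends; Lightning Talk is clear from here.
Workshop Discussion starts before Poster Slot ends → Poster Slot and Workshop Discussion overlap.
Overlapping pairs: Breakout Session & Poster Chat, Lightning Talk & Panel Q&A, Panel Q&A & Poster Slot, Poster Slot & Workshop Discussion — 4 in total.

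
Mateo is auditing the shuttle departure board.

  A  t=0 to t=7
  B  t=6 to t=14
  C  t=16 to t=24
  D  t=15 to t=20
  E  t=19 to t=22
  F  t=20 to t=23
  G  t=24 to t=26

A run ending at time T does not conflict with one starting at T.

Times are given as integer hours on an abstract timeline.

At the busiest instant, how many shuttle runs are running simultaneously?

Walk through starts and ends in time order (an end at T is processed before a start at T):
t=0 start A → 1
t=6 start B → 2
t=7 end A → 1
t=14 end B → 0
t=15 start D → 1
t=16 start C → 2
t=19 start E → 3
t=20 end D → 2
t=20 start F → 3
t=22 end E → 2
t=23 end F → 1
t=24 end C → 0
t=24 start G → 1
t=26 end G → 0
Peak is 3, at t=19 (C, D, E).

3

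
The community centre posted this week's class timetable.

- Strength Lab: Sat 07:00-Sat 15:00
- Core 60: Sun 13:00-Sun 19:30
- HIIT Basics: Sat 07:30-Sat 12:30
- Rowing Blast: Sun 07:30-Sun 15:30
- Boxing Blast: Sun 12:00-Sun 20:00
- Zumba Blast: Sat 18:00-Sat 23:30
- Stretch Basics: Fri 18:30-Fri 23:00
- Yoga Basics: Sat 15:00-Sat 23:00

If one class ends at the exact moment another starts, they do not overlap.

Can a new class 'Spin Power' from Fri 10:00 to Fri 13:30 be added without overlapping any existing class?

Yes — the slot is free

Stretch Basics: starts Fri 18:30 at or after Spin Power ends Fri 13:30 → clear.
Strength Lab: starts Sat 07:00 at or after Spin Power ends Fri 13:30 → clear.
HIIT Basics: starts Sat 07:30 at or after Spin Power ends Fri 13:30 → clear.
Yoga Basics: starts Sat 15:00 at or after Spin Power ends Fri 13:30 → clear.
Zumba Blast: starts Sat 18:00 at or after Spin Power ends Fri 13:30 → clear.
Rowing Blast: starts Sun 07:30 at or after Spin Power ends Fri 13:30 → clear.
Boxing Blast: starts Sun 12:00 at or after Spin Power ends Fri 13:30 → clear.
Core 60: starts Sun 13:00 at or after Spin Power ends Fri 13:30 → clear.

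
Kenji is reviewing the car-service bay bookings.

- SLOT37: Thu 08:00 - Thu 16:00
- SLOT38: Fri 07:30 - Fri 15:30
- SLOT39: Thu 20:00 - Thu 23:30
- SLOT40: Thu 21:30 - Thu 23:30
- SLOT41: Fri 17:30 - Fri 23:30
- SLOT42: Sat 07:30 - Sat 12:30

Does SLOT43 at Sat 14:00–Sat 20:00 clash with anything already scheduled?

SLOT37: ends Thu 16:00 at or before SLOT43 starts Sat 14:00 → clear.
SLOT39: ends Thu 23:30 at or before SLOT43 starts Sat 14:00 → clear.
SLOT40: ends Thu 23:30 at or before SLOT43 starts Sat 14:00 → clear.
SLOT38: ends Fri 15:30 at or before SLOT43 starts Sat 14:00 → clear.
SLOT41: ends Fri 23:30 at or before SLOT43 starts Sat 14:00 → clear.
SLOT42: ends Sat 12:30 at or before SLOT43 starts Sat 14:00 → clear.

No — it doesn't clash with anything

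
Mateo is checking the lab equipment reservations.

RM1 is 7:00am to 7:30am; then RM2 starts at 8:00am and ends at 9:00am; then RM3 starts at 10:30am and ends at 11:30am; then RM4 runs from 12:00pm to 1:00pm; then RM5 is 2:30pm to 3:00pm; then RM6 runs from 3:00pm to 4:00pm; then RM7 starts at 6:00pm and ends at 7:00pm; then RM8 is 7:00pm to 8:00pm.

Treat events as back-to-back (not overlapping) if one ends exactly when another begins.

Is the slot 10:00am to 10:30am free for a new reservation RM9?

RM1: ends 7:30am at or before RM9 starts 10:00am → clear.
RM2: ends 9:00am at or before RM9 starts 10:00am → clear.
RM3: starts 10:30am at or after RM9 ends 10:30am → clear.
RM4: starts 12:00pm at or after RM9 ends 10:30am → clear.
RM5: starts 2:30pm at or after RM9 ends 10:30am → clear.
RM6: starts 3:00pm at or after RM9 ends 10:30am → clear.
RM7: starts 6:00pm at or after RM9 ends 10:30am → clear.
RM8: starts 7:00pm at or after RM9 ends 10:30am → clear.

Yes — the slot is free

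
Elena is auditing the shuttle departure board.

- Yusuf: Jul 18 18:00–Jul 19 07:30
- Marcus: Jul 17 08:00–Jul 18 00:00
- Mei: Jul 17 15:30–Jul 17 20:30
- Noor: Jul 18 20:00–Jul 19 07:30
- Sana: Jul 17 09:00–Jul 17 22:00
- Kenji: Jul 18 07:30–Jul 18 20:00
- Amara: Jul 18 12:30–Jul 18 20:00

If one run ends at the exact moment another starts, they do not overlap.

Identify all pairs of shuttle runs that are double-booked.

Amara & Kenji, Amara & Yusuf, Kenji & Yusuf, Marcus & Mei, Marcus & Sana, Mei & Sana, Noor & Yusuf

Sorted by start: Marcus, Sana, Mei, Kenji, Amara, Yusuf, Noor.
Sana starts before Marcus ends → Marcus and Sana overlap.
Mei starts before Marcus ends → Marcus and Mei overlap.
Kenji starts after Marcus ends — done with Marcus.
Mei starts before Sana ends → Sana and Mei overlap.
Kenji starts after Sana ends — done with Sana.
Kenji starts after Mei ends — done with Mei.
Amara starts before Kenji ends → Kenji and Amara overlap.
Yusuf starts before Kenji ends → Kenji and Yusuf overlap.
Noor starts exactly when Kenji ends (back-to-back, no overlap).
Yusuf starts before Amara ends → Amara and Yusuf overlap.
Noor starts exactly when Amara ends (back-to-back, no overlap).
Noor starts before Yusuf ends → Yusuf and Noor overlap.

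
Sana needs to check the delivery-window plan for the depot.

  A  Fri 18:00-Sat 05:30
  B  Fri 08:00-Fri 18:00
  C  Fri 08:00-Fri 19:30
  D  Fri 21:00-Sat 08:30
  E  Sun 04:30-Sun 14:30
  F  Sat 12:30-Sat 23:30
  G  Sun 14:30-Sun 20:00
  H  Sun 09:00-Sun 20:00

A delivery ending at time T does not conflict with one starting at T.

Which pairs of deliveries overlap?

Two intervals overlap when each starts before the other ends.
Sorted by start: B, C, A, D, F, E, H, G.
C starts before B ends → B and C overlap.
A starts exactly when B ends (back-to-back, no overlap), so nothing later overlaps B either.
A starts before C ends → C and A overlap.
D starts after C ends, so nothing later overlaps C either.
D starts before A ends → A and D overlap.
F starts after A ends, so nothing later overlaps A either.
F starts after D ends, so nothing later overlaps D either.
E starts after F ends, so nothing later overlaps F either.
H starts before E ends → E and H overlap.
G starts exactly when E ends (back-to-back, no overlap).
G starts before H ends → H and G overlap.

A & C, A & D, B & C, E & H, G & H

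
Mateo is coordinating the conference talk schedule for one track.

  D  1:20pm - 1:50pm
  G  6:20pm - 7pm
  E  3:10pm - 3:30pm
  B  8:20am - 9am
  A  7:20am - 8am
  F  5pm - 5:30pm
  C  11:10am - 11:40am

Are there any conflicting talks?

No

Sorted by start: A, B, C, D, E, F, G.
B starts after A ends, so A has no further overlaps.
C starts after B ends, so B has no further overlaps.
D starts after C ends, so C has no further overlaps.
E starts after D ends, so D has no further overlaps.
F starts after E ends, so E has no further overlaps.
G starts after F ends.
Every pair is clear; the schedule has no overlaps.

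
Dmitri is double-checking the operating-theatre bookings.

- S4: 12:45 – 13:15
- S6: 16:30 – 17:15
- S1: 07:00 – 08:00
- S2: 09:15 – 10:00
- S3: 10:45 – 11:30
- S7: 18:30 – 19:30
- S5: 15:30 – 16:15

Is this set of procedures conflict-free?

Yes

Two intervals overlap when each starts before the other ends.
Sorted by start: S1, S2, S3, S4, S5, S6, S7.
S2 starts after S1 ends, so S1 has no further overlaps.
S3 starts after S2 ends, so S2 has no further overlaps.
S4 starts after S3 ends, so S3 has no further overlaps.
S5 starts after S4 ends, so S4 has no further overlaps.
S6 starts after S5 ends, so S5 has no further overlaps.
S7 starts after S6 ends.
Every pair is clear; the schedule has no overlaps.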